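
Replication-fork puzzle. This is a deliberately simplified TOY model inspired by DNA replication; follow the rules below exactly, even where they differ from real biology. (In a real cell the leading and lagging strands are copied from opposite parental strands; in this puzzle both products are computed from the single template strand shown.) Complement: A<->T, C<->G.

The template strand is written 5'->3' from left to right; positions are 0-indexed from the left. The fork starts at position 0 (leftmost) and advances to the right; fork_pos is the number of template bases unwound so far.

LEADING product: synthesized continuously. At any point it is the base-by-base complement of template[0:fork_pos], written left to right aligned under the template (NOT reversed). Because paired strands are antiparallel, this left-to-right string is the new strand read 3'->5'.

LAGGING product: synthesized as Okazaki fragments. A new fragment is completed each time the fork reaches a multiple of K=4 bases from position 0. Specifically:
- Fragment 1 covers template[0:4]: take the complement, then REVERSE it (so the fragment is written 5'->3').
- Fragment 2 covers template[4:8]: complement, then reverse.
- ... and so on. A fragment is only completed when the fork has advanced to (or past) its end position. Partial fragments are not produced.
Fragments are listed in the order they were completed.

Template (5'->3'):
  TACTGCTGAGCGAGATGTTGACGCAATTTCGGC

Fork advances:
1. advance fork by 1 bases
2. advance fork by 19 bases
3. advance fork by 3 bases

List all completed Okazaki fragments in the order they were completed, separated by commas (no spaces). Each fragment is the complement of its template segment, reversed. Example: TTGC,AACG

Step 1: advance 1 -> fork_pos = 0 + 1 = 1. Next multiple of 4 is 4 (not reached); still 0 fragment(s).
Step 2: advance 19 -> fork_pos = 1 + 19 = 20. Reached multiple(s) of 4: 4, 8, 12, 16, 20 -> fragments 1-5 completed (5 total).
Step 3: advance 3 -> fork_pos = 20 + 3 = 23. Next multiple of 4 is 24 (not reached); still 5 fragment(s).
Final fork_pos = 23, so 5 fragment(s) are complete. Build each: template segment -> complement -> reverse.
Fragment 1: template[0:4] = TACT -> complement ATGA -> reversed AGTA
Fragment 2: template[4:8] = GCTG -> complement CGAC -> reversed CAGC
Fragment 3: template[8:12] = AGCG -> complement TCGC -> reversed CGCT
Fragment 4: template[12:16] = AGAT -> complement TCTA -> reversed ATCT
Fragment 5: template[16:20] = GTTG -> complement CAAC -> reversed CAAC

Answer: AGTA,CAGC,CGCT,ATCT,CAAC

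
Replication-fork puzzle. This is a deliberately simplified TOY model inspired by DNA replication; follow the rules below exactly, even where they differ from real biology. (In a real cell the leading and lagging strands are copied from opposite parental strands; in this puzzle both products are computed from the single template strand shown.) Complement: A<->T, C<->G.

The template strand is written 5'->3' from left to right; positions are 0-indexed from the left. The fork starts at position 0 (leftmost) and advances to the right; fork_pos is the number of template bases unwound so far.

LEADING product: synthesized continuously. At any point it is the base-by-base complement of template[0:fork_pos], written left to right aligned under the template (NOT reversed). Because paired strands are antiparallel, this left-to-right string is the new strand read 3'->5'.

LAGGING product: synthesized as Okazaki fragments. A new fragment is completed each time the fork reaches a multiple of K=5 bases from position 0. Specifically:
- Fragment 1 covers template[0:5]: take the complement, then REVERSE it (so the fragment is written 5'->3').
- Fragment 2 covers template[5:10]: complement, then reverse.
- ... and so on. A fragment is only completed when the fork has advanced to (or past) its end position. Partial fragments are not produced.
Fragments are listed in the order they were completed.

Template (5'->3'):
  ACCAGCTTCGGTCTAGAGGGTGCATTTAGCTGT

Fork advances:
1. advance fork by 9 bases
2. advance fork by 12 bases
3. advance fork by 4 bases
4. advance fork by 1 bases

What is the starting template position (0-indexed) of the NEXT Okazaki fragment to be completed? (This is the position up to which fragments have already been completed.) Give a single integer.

Answer: 25

Derivation:
Step 1: advance 9 -> fork_pos = 0 + 9 = 9. Reached multiple(s) of 5: 5 -> fragment 1 completed (1 total).
Step 2: advance 12 -> fork_pos = 9 + 12 = 21. Reached multiple(s) of 5: 10, 15, 20 -> fragments 2-4 completed (4 total).
Step 3: advance 4 -> fork_pos = 21 + 4 = 25. Reached multiple(s) of 5: 25 -> fragment 5 completed (5 total).
Step 4: advance 1 -> fork_pos = 25 + 1 = 26. Next multiple of 5 is 30 (not reached); still 5 fragment(s).
5 fragment(s) completed, covering template[0:25] (5 x 5 = 25). The next fragment, fragment 6, covers template[25:30], so it starts at position 25.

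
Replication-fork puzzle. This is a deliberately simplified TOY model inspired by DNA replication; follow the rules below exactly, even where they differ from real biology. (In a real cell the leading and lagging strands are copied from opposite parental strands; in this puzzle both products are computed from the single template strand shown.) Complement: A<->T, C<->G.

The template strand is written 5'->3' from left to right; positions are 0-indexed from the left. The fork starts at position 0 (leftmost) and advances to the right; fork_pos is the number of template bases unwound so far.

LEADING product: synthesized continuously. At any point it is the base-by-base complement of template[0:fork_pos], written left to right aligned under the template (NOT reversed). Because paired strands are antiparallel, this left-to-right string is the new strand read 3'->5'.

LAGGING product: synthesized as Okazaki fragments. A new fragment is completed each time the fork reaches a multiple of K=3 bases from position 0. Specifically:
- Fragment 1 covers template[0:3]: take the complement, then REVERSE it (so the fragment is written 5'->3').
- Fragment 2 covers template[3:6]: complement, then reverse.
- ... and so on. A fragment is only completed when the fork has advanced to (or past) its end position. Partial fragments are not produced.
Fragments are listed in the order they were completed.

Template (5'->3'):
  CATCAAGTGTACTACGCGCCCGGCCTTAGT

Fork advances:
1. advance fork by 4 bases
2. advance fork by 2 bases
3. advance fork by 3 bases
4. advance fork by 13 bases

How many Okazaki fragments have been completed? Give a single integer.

Answer: 7

Derivation:
Step 1: advance 4 -> fork_pos = 0 + 4 = 4. Reached multiple(s) of 3: 3 -> fragment 1 completed (1 total).
Step 2: advance 2 -> fork_pos = 4 + 2 = 6. Reached multiple(s) of 3: 6 -> fragment 2 completed (2 total).
Step 3: advance 3 -> fork_pos = 6 + 3 = 9. Reached multiple(s) of 3: 9 -> fragment 3 completed (3 total).
Step 4: advance 13 -> fork_pos = 9 + 13 = 22. Reached multiple(s) of 3: 12, 15, 18, 21 -> fragments 4-7 completed (7 total).
Check: final fork_pos = 22; the multiples of 3 that are <= 22 are 3..21 -> 22 // 3 = 7 completed fragment(s).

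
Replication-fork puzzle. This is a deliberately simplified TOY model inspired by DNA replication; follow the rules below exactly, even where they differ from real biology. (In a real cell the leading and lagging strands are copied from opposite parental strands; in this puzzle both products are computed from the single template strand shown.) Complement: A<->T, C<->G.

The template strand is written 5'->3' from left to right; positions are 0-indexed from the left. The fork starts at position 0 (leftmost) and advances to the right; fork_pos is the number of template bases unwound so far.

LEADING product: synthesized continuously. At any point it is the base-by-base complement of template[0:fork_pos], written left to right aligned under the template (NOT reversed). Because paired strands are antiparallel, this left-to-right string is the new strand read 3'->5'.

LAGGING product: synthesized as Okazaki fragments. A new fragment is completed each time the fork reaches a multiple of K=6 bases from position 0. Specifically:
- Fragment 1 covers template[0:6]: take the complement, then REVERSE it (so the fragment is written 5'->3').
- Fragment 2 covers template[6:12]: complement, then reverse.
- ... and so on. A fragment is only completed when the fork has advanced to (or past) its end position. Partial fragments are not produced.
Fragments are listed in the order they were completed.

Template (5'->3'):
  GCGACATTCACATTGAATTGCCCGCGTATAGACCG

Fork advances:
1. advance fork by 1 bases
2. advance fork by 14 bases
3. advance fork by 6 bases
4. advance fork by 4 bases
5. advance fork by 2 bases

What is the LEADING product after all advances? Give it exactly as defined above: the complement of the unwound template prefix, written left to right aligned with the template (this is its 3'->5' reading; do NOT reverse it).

Answer: CGCTGTAAGTGTAACTTAACGGGCGCA

Derivation:
Step 1: advance 1 -> fork_pos = 0 + 1 = 1.
Step 2: advance 14 -> fork_pos = 1 + 14 = 15.
Step 3: advance 6 -> fork_pos = 15 + 6 = 21.
Step 4: advance 4 -> fork_pos = 21 + 4 = 25.
Step 5: advance 2 -> fork_pos = 25 + 2 = 27.
Unwound prefix: template[0:27] = GCGACATTCACATTGAATTGCCCGCGT
Complement it base by base (A<->T, C<->G), keeping left-to-right order:
  [0:5] GCGAC -> CGCTG
  [5:10] ATTCA -> TAAGT
  [10:15] CATTG -> GTAAC
  [15:20] AATTG -> TTAAC
  [20:25] CCCGC -> GGGCG
  [25:27] GT -> CA
Concatenate: CGCTGTAAGTGTAACTTAACGGGCGCA (length 27; written aligned with the template, i.e. 3'->5').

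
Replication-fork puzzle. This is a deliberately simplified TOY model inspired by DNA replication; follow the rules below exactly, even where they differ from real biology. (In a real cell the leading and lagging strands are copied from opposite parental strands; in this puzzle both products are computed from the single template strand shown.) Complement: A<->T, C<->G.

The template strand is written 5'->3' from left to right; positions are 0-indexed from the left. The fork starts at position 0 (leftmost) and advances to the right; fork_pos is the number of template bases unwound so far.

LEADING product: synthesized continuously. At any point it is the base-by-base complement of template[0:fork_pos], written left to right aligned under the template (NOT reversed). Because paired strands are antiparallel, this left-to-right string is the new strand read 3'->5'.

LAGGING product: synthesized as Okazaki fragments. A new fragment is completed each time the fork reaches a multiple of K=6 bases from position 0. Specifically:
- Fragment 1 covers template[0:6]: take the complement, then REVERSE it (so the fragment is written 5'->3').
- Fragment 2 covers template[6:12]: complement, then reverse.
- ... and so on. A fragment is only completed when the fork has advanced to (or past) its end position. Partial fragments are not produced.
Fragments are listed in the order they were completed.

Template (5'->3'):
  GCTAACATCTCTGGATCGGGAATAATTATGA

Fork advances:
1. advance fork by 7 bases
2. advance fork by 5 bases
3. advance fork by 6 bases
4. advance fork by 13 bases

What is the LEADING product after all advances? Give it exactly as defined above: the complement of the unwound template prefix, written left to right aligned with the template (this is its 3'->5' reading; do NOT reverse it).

Step 1: advance 7 -> fork_pos = 0 + 7 = 7.
Step 2: advance 5 -> fork_pos = 7 + 5 = 12.
Step 3: advance 6 -> fork_pos = 12 + 6 = 18.
Step 4: advance 13 -> fork_pos = 18 + 13 = 31.
Unwound prefix: template[0:31] = GCTAACATCTCTGGATCGGGAATAATTATGA
Complement it base by base (A<->T, C<->G), keeping left-to-right order:
  [0:5] GCTAA -> CGATT
  [5:10] CATCT -> GTAGA
  [10:15] CTGGA -> GACCT
  [15:20] TCGGG -> AGCCC
  [20:25] AATAA -> TTATT
  [25:30] TTATG -> AATAC
  [30:31] A -> T
Concatenate: CGATTGTAGAGACCTAGCCCTTATTAATACT (length 31; written aligned with the template, i.e. 3'->5').

Answer: CGATTGTAGAGACCTAGCCCTTATTAATACT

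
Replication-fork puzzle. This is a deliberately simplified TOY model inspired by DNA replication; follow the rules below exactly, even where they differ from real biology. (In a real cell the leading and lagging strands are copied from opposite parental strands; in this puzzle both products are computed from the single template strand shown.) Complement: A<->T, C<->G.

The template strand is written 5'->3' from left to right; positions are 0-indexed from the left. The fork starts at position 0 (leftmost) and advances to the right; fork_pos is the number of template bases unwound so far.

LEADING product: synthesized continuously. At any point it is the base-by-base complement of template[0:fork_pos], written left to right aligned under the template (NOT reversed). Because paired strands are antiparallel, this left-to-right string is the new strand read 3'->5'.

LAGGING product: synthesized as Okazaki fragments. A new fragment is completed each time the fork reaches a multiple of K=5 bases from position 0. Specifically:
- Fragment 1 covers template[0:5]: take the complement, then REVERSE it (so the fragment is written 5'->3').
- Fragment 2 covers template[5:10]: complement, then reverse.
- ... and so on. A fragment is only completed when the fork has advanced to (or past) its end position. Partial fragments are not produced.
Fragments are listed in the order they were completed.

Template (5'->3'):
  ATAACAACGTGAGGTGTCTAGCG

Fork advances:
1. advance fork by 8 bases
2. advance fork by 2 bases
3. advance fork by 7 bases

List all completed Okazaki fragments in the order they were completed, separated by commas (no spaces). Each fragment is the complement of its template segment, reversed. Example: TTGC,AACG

Step 1: advance 8 -> fork_pos = 0 + 8 = 8. Reached multiple(s) of 5: 5 -> fragment 1 completed (1 total).
Step 2: advance 2 -> fork_pos = 8 + 2 = 10. Reached multiple(s) of 5: 10 -> fragment 2 completed (2 total).
Step 3: advance 7 -> fork_pos = 10 + 7 = 17. Reached multiple(s) of 5: 15 -> fragment 3 completed (3 total).
Final fork_pos = 17, so 3 fragment(s) are complete. Build each: template segment -> complement -> reverse.
Fragment 1: template[0:5] = ATAAC -> complement TATTG -> reversed GTTAT
Fragment 2: template[5:10] = AACGT -> complement TTGCA -> reversed ACGTT
Fragment 3: template[10:15] = GAGGT -> complement CTCCA -> reversed ACCTC

Answer: GTTAT,ACGTT,ACCTC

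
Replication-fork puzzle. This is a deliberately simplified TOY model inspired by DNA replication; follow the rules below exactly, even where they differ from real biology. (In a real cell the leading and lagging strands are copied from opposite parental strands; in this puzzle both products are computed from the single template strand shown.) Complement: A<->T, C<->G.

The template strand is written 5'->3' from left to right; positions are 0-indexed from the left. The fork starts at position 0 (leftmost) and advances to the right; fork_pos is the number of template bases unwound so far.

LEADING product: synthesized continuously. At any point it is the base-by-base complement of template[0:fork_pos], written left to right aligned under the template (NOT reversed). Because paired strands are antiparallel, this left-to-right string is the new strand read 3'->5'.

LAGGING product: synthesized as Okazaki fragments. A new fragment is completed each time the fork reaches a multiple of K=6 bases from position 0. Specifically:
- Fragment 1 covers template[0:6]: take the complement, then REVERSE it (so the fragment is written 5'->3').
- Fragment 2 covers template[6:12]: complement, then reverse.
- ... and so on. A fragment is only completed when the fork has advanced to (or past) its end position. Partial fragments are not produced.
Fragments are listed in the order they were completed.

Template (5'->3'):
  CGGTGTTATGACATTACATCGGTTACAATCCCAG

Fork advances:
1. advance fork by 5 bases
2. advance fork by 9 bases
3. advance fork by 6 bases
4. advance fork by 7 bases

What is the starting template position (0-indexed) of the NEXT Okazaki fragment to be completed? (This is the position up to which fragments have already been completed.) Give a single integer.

Step 1: advance 5 -> fork_pos = 0 + 5 = 5. Next multiple of 6 is 6 (not reached); still 0 fragment(s).
Step 2: advance 9 -> fork_pos = 5 + 9 = 14. Reached multiple(s) of 6: 6, 12 -> fragments 1-2 completed (2 total).
Step 3: advance 6 -> fork_pos = 14 + 6 = 20. Reached multiple(s) of 6: 18 -> fragment 3 completed (3 total).
Step 4: advance 7 -> fork_pos = 20 + 7 = 27. Reached multiple(s) of 6: 24 -> fragment 4 completed (4 total).
4 fragment(s) completed, covering template[0:24] (4 x 6 = 24). The next fragment, fragment 5, covers template[24:30], so it starts at position 24.

Answer: 24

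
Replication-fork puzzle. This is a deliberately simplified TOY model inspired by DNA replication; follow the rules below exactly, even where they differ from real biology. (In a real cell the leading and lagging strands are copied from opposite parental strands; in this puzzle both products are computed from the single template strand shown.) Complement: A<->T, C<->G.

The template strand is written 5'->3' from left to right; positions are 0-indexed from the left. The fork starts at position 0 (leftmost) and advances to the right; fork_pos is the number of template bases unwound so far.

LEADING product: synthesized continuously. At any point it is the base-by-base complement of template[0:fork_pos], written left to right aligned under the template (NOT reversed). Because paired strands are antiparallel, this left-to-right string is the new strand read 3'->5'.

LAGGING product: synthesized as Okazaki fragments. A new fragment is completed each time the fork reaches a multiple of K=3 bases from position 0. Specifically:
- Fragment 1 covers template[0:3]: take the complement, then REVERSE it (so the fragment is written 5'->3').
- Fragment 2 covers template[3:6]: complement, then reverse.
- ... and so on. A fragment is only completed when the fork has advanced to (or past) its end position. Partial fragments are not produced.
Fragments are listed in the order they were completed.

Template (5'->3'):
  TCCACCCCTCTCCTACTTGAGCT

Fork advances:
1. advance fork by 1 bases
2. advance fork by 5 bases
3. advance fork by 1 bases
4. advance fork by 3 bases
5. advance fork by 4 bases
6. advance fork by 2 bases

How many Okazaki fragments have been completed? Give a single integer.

Step 1: advance 1 -> fork_pos = 0 + 1 = 1. Next multiple of 3 is 3 (not reached); still 0 fragment(s).
Step 2: advance 5 -> fork_pos = 1 + 5 = 6. Reached multiple(s) of 3: 3, 6 -> fragments 1-2 completed (2 total).
Step 3: advance 1 -> fork_pos = 6 + 1 = 7. Next multiple of 3 is 9 (not reached); still 2 fragment(s).
Step 4: advance 3 -> fork_pos = 7 + 3 = 10. Reached multiple(s) of 3: 9 -> fragment 3 completed (3 total).
Step 5: advance 4 -> fork_pos = 10 + 4 = 14. Reached multiple(s) of 3: 12 -> fragment 4 completed (4 total).
Step 6: advance 2 -> fork_pos = 14 + 2 = 16. Reached multiple(s) of 3: 15 -> fragment 5 completed (5 total).
Check: final fork_pos = 16; the multiples of 3 that are <= 16 are 3..15 -> 16 // 3 = 5 completed fragment(s).

Answer: 5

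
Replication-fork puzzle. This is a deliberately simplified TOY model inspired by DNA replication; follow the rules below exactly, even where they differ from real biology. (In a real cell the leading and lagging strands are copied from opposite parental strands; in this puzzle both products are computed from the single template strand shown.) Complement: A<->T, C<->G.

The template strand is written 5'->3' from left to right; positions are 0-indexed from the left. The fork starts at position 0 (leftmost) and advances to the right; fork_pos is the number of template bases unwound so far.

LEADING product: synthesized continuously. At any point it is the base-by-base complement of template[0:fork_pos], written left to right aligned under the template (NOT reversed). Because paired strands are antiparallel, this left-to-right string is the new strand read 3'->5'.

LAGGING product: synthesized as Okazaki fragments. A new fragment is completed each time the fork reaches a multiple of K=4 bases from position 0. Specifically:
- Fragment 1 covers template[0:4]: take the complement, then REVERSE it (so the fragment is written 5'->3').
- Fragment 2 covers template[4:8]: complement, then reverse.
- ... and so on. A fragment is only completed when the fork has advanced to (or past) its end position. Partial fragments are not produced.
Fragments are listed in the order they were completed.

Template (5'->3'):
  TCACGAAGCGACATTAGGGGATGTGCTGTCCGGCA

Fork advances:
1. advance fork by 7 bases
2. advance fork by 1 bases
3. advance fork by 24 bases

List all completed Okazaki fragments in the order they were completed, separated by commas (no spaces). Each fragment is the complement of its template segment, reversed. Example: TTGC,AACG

Answer: GTGA,CTTC,GTCG,TAAT,CCCC,ACAT,CAGC,CGGA

Derivation:
Step 1: advance 7 -> fork_pos = 0 + 7 = 7. Reached multiple(s) of 4: 4 -> fragment 1 completed (1 total).
Step 2: advance 1 -> fork_pos = 7 + 1 = 8. Reached multiple(s) of 4: 8 -> fragment 2 completed (2 total).
Step 3: advance 24 -> fork_pos = 8 + 24 = 32. Reached multiple(s) of 4: 12, 16, 20, 24, 28, 32 -> fragments 3-8 completed (8 total).
Final fork_pos = 32, so 8 fragment(s) are complete. Build each: template segment -> complement -> reverse.
Fragment 1: template[0:4] = TCAC -> complement AGTG -> reversed GTGA
Fragment 2: template[4:8] = GAAG -> complement CTTC -> reversed CTTC
Fragment 3: template[8:12] = CGAC -> complement GCTG -> reversed GTCG
Fragment 4: template[12:16] = ATTA -> complement TAAT -> reversed TAAT
Fragment 5: template[16:20] = GGGG -> complement CCCC -> reversed CCCC
Fragment 6: template[20:24] = ATGT -> complement TACA -> reversed ACAT
Fragment 7: template[24:28] = GCTG -> complement CGAC -> reversed CAGC
Fragment 8: template[28:32] = TCCG -> complement AGGC -> reversed CGGA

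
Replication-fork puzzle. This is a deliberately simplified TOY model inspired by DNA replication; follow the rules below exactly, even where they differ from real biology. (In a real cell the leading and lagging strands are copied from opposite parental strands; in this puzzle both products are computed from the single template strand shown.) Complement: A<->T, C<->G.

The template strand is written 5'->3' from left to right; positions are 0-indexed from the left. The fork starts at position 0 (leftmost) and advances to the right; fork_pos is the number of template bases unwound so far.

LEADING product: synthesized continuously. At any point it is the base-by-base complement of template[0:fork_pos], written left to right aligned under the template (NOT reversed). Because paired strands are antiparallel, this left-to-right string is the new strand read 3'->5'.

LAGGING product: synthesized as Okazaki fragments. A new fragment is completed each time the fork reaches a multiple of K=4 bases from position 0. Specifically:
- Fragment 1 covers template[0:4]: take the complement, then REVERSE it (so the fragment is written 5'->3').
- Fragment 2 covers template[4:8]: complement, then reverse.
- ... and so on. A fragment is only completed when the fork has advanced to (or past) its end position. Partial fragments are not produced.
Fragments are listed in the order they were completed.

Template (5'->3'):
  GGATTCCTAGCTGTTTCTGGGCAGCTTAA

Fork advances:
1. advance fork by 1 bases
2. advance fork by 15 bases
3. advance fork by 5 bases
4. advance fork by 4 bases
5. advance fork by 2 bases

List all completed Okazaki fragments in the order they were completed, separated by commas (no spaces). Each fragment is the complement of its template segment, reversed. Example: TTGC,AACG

Step 1: advance 1 -> fork_pos = 0 + 1 = 1. Next multiple of 4 is 4 (not reached); still 0 fragment(s).
Step 2: advance 15 -> fork_pos = 1 + 15 = 16. Reached multiple(s) of 4: 4, 8, 12, 16 -> fragments 1-4 completed (4 total).
Step 3: advance 5 -> fork_pos = 16 + 5 = 21. Reached multiple(s) of 4: 20 -> fragment 5 completed (5 total).
Step 4: advance 4 -> fork_pos = 21 + 4 = 25. Reached multiple(s) of 4: 24 -> fragment 6 completed (6 total).
Step 5: advance 2 -> fork_pos = 25 + 2 = 27. Next multiple of 4 is 28 (not reached); still 6 fragment(s).
Final fork_pos = 27, so 6 fragment(s) are complete. Build each: template segment -> complement -> reverse.
Fragment 1: template[0:4] = GGAT -> complement CCTA -> reversed ATCC
Fragment 2: template[4:8] = TCCT -> complement AGGA -> reversed AGGA
Fragment 3: template[8:12] = AGCT -> complement TCGA -> reversed AGCT
Fragment 4: template[12:16] = GTTT -> complement CAAA -> reversed AAAC
Fragment 5: template[16:20] = CTGG -> complement GACC -> reversed CCAG
Fragment 6: template[20:24] = GCAG -> complement CGTC -> reversed CTGC

Answer: ATCC,AGGA,AGCT,AAAC,CCAG,CTGC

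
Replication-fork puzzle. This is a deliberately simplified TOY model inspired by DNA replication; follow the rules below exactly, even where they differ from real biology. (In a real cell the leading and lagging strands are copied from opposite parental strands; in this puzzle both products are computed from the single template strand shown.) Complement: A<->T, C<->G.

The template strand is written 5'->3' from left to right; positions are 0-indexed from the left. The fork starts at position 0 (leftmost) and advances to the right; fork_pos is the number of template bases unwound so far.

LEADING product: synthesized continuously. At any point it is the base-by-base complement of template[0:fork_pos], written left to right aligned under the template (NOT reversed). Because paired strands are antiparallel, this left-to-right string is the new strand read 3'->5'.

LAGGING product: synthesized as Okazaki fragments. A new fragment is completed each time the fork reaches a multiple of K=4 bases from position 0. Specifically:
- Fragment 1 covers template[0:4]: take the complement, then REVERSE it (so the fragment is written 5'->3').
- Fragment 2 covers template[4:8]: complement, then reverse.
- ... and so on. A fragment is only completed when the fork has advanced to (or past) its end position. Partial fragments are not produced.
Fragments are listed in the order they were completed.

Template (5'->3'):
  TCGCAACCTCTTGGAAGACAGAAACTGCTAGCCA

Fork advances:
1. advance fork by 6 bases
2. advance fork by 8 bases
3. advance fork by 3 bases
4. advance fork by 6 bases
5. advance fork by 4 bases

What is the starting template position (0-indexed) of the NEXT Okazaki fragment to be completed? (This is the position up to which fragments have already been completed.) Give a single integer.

Answer: 24

Derivation:
Step 1: advance 6 -> fork_pos = 0 + 6 = 6. Reached multiple(s) of 4: 4 -> fragment 1 completed (1 total).
Step 2: advance 8 -> fork_pos = 6 + 8 = 14. Reached multiple(s) of 4: 8, 12 -> fragments 2-3 completed (3 total).
Step 3: advance 3 -> fork_pos = 14 + 3 = 17. Reached multiple(s) of 4: 16 -> fragment 4 completed (4 total).
Step 4: advance 6 -> fork_pos = 17 + 6 = 23. Reached multiple(s) of 4: 20 -> fragment 5 completed (5 total).
Step 5: advance 4 -> fork_pos = 23 + 4 = 27. Reached multiple(s) of 4: 24 -> fragment 6 completed (6 total).
6 fragment(s) completed, covering template[0:24] (6 x 4 = 24). The next fragment, fragment 7, covers template[24:28], so it starts at position 24.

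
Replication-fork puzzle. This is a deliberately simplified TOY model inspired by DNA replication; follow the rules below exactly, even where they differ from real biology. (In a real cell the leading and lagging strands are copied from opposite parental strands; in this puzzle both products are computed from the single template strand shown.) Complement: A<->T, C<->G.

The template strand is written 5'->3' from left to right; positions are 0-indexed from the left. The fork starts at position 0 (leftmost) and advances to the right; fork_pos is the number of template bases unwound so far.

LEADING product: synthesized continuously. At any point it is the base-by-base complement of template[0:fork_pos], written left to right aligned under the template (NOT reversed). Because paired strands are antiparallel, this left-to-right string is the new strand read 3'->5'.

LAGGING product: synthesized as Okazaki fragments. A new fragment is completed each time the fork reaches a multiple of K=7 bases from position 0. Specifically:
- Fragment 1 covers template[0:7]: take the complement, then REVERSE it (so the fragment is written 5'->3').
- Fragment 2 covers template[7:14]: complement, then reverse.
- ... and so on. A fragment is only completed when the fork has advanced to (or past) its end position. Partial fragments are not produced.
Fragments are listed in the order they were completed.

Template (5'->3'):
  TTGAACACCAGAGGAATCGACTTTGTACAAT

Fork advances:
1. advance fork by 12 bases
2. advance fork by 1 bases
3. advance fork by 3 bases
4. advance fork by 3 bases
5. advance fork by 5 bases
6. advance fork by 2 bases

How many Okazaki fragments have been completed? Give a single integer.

Answer: 3

Derivation:
Step 1: advance 12 -> fork_pos = 0 + 12 = 12. Reached multiple(s) of 7: 7 -> fragment 1 completed (1 total).
Step 2: advance 1 -> fork_pos = 12 + 1 = 13. Next multiple of 7 is 14 (not reached); still 1 fragment(s).
Step 3: advance 3 -> fork_pos = 13 + 3 = 16. Reached multiple(s) of 7: 14 -> fragment 2 completed (2 total).
Step 4: advance 3 -> fork_pos = 16 + 3 = 19. Next multiple of 7 is 21 (not reached); still 2 fragment(s).
Step 5: advance 5 -> fork_pos = 19 + 5 = 24. Reached multiple(s) of 7: 21 -> fragment 3 completed (3 total).
Step 6: advance 2 -> fork_pos = 24 + 2 = 26. Next multiple of 7 is 28 (not reached); still 3 fragment(s).
Check: final fork_pos = 26; the multiples of 7 that are <= 26 are 7..21 -> 26 // 7 = 3 completed fragment(s).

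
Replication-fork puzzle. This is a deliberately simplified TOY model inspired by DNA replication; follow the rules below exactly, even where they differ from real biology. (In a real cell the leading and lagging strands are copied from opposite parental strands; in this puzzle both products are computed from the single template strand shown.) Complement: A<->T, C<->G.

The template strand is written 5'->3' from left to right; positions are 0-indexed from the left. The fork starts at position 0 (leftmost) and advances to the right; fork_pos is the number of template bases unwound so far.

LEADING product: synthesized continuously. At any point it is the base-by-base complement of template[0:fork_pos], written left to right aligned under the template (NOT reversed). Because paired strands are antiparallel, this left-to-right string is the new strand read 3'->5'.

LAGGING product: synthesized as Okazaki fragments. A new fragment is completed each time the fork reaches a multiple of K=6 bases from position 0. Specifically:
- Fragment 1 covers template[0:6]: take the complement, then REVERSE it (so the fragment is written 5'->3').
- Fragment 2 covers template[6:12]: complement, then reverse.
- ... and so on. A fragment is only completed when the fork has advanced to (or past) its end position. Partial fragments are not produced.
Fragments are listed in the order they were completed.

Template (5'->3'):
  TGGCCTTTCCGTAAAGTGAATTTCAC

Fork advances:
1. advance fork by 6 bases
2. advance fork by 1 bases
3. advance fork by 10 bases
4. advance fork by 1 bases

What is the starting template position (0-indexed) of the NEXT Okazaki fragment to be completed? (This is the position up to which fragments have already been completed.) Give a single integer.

Answer: 18

Derivation:
Step 1: advance 6 -> fork_pos = 0 + 6 = 6. Reached multiple(s) of 6: 6 -> fragment 1 completed (1 total).
Step 2: advance 1 -> fork_pos = 6 + 1 = 7. Next multiple of 6 is 12 (not reached); still 1 fragment(s).
Step 3: advance 10 -> fork_pos = 7 + 10 = 17. Reached multiple(s) of 6: 12 -> fragment 2 completed (2 total).
Step 4: advance 1 -> fork_pos = 17 + 1 = 18. Reached multiple(s) of 6: 18 -> fragment 3 completed (3 total).
3 fragment(s) completed, covering template[0:18] (3 x 6 = 18). The next fragment, fragment 4, covers template[18:24], so it starts at position 18.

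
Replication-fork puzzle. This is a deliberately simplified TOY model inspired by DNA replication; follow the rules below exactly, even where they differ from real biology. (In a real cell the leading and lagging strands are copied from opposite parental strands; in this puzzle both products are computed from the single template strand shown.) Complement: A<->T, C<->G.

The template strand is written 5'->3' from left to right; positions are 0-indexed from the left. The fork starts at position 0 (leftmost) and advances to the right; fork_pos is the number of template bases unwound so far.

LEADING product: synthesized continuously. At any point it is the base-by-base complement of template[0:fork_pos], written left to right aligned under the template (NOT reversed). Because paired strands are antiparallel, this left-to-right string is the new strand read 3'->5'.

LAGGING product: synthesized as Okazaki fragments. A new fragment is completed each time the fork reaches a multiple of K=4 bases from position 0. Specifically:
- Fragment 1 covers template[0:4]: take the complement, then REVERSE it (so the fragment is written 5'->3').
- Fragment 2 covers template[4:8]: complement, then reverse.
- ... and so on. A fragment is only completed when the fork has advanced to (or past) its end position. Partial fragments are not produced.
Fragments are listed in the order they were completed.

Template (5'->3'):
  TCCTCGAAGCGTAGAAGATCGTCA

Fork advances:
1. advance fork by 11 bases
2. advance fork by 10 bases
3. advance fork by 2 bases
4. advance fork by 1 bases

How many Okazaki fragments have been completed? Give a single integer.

Step 1: advance 11 -> fork_pos = 0 + 11 = 11. Reached multiple(s) of 4: 4, 8 -> fragments 1-2 completed (2 total).
Step 2: advance 10 -> fork_pos = 11 + 10 = 21. Reached multiple(s) of 4: 12, 16, 20 -> fragments 3-5 completed (5 total).
Step 3: advance 2 -> fork_pos = 21 + 2 = 23. Next multiple of 4 is 24 (not reached); still 5 fragment(s).
Step 4: advance 1 -> fork_pos = 23 + 1 = 24. Reached multiple(s) of 4: 24 -> fragment 6 completed (6 total).
Check: final fork_pos = 24; the multiples of 4 that are <= 24 are 4..24 -> 24 // 4 = 6 completed fragment(s).

Answer: 6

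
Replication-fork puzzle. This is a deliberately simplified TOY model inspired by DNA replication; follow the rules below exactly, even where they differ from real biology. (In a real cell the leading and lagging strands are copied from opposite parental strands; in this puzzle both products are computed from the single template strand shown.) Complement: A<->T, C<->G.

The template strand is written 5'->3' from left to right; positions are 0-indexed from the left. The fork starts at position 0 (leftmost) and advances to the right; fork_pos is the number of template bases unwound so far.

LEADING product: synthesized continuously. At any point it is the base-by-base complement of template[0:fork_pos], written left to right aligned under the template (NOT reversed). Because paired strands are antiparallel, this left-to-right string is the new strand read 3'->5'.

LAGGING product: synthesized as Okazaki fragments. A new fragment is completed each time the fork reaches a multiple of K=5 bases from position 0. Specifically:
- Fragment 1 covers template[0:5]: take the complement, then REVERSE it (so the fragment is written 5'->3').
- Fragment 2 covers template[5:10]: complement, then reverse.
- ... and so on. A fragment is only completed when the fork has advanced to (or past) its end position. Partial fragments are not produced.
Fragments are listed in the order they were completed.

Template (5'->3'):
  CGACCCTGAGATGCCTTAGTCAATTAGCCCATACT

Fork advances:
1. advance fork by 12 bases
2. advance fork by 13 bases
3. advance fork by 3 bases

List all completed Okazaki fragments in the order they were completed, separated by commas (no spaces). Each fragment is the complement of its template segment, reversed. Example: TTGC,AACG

Answer: GGTCG,CTCAG,GGCAT,ACTAA,AATTG

Derivation:
Step 1: advance 12 -> fork_pos = 0 + 12 = 12. Reached multiple(s) of 5: 5, 10 -> fragments 1-2 completed (2 total).
Step 2: advance 13 -> fork_pos = 12 + 13 = 25. Reached multiple(s) of 5: 15, 20, 25 -> fragments 3-5 completed (5 total).
Step 3: advance 3 -> fork_pos = 25 + 3 = 28. Next multiple of 5 is 30 (not reached); still 5 fragment(s).
Final fork_pos = 28, so 5 fragment(s) are complete. Build each: template segment -> complement -> reverse.
Fragment 1: template[0:5] = CGACC -> complement GCTGG -> reversed GGTCG
Fragment 2: template[5:10] = CTGAG -> complement GACTC -> reversed CTCAG
Fragment 3: template[10:15] = ATGCC -> complement TACGG -> reversed GGCAT
Fragment 4: template[15:20] = TTAGT -> complement AATCA -> reversed ACTAA
Fragment 5: template[20:25] = CAATT -> complement GTTAA -> reversed AATTG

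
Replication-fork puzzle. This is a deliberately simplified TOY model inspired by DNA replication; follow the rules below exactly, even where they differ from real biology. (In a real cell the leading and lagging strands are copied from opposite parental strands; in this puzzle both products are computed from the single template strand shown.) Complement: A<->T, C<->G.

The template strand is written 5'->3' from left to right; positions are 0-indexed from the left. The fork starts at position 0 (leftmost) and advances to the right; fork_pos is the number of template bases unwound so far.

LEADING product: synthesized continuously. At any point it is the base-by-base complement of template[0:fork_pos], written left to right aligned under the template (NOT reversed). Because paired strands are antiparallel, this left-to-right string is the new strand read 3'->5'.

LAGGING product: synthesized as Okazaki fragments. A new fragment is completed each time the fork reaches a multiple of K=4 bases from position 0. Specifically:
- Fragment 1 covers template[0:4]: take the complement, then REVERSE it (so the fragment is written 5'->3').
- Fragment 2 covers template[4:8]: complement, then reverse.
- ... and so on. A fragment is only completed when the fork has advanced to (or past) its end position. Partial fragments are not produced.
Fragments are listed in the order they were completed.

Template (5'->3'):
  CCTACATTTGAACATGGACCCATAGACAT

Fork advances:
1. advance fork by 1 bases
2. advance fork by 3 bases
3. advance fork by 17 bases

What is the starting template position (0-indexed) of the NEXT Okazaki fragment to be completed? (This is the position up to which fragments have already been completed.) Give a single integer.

Answer: 20

Derivation:
Step 1: advance 1 -> fork_pos = 0 + 1 = 1. Next multiple of 4 is 4 (not reached); still 0 fragment(s).
Step 2: advance 3 -> fork_pos = 1 + 3 = 4. Reached multiple(s) of 4: 4 -> fragment 1 completed (1 total).
Step 3: advance 17 -> fork_pos = 4 + 17 = 21. Reached multiple(s) of 4: 8, 12, 16, 20 -> fragments 2-5 completed (5 total).
5 fragment(s) completed, covering template[0:20] (5 x 4 = 20). The next fragment, fragment 6, covers template[20:24], so it starts at position 20.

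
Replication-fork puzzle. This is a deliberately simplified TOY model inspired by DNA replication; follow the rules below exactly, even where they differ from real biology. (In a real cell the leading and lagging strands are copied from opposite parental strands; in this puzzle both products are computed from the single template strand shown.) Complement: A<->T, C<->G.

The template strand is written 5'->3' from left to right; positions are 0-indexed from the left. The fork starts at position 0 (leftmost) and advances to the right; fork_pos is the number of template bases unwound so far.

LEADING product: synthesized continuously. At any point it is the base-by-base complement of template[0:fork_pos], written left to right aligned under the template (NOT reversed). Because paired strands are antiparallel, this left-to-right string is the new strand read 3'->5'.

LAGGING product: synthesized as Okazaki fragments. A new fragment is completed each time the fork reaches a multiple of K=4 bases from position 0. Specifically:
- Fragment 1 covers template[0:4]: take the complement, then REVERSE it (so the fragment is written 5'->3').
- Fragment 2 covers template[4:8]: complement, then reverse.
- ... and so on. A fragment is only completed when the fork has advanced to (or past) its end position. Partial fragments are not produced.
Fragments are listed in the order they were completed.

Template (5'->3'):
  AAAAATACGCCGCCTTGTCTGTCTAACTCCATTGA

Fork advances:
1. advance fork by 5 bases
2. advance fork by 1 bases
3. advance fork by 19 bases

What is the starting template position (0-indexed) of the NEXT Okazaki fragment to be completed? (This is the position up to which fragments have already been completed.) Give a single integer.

Step 1: advance 5 -> fork_pos = 0 + 5 = 5. Reached multiple(s) of 4: 4 -> fragment 1 completed (1 total).
Step 2: advance 1 -> fork_pos = 5 + 1 = 6. Next multiple of 4 is 8 (not reached); still 1 fragment(s).
Step 3: advance 19 -> fork_pos = 6 + 19 = 25. Reached multiple(s) of 4: 8, 12, 16, 20, 24 -> fragments 2-6 completed (6 total).
6 fragment(s) completed, covering template[0:24] (6 x 4 = 24). The next fragment, fragment 7, covers template[24:28], so it starts at position 24.

Answer: 24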